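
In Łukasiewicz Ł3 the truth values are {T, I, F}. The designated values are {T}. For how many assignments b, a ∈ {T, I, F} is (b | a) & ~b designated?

Designated under: (b=F, a=T).

1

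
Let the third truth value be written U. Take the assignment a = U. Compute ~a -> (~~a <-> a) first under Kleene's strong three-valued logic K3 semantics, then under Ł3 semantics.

In Kleene's strong three-valued logic K3: ~a = ~U = U
~a = ~U = U
~~a = ~U = U
~~a <-> a = U <-> U = U
~a -> (~~a <-> a) = U -> U = U  [~U | U]
In Ł3: ~a = ~U = U
~a = ~U = U
~~a = ~U = U
~~a <-> a = U <-> U = True
~a -> (~~a <-> a) = U -> True = True
They differ because Kleene's strong three-valued logic K3 and Ł3 treat U differently under implication.

U; True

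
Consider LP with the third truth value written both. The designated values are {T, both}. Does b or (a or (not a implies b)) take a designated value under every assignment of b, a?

Countermodel: b=F, a=F gives F, which is not designated.

No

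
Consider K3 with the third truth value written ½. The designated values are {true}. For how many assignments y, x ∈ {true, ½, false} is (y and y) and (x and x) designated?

1

Designated under: (y=true, x=true).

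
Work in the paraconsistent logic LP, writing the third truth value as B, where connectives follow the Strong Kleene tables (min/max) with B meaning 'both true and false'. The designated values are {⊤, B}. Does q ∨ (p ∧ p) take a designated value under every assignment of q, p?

Countermodel: q=⊥, p=⊥ gives ⊥, which is not designated.

No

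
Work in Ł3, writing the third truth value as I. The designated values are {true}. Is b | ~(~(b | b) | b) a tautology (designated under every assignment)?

Countermodel: b=I gives I, which is not designated.

No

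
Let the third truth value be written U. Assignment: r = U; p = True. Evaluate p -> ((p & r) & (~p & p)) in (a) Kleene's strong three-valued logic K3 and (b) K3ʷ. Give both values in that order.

In Kleene's strong three-valued logic K3: p & r = True & U = U
~p = ~True = False
~p & p = False & True = False
(p & r) & (~p & p) = U & False = False
p -> ((p & r) & (~p & p)) = True -> False = False
In K3ʷ: p & r = True & U = U
~p = ~True = False
~p & p = False & True = False
(p & r) & (~p & p) = U & False = U
p -> ((p & r) & (~p & p)) = True -> U = U  [any arg is the third value ⇒ result is the third value]
They differ because Kleene's strong three-valued logic K3 and K3ʷ treat U differently under the binary connectives.

False; U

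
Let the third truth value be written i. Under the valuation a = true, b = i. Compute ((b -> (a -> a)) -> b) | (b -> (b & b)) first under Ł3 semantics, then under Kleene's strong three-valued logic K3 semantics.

true; i

In Ł3: a -> a = true -> true = true
b -> (a -> a) = i -> true = true
(b -> (a -> a)) -> b = true -> i = i
b & b = i & i = i
b -> (b & b) = i -> i = true
((b -> (a -> a)) -> b) | (b -> (b & b)) = i | true = true
In Kleene's strong three-valued logic K3: a -> a = true -> true = true
b -> (a -> a) = i -> true = true
(b -> (a -> a)) -> b = true -> i = i
b & b = i & i = i
b -> (b & b) = i -> i = i
((b -> (a -> a)) -> b) | (b -> (b & b)) = i | i = i
They differ because Ł3 and Kleene's strong three-valued logic K3 treat i differently under implication.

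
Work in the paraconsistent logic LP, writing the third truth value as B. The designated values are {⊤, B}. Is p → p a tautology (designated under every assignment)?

Every assignment of p over {⊤, B, ⊥} gives a value in {⊤, B}.
In particular, with p=B: p → p = B.

Yes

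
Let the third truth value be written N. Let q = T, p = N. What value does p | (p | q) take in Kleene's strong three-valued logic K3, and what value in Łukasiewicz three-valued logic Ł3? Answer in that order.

In Kleene's strong three-valued logic K3: p | q = N | T = T
p | (p | q) = N | T = T
In Łukasiewicz three-valued logic Ł3: p | q = N | T = T
p | (p | q) = N | T = T

T; T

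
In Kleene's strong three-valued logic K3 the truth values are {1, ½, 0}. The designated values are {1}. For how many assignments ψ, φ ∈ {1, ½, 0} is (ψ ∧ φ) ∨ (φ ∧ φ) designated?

Designated under: (ψ=1, φ=1); (ψ=½, φ=1); (ψ=0, φ=1).

3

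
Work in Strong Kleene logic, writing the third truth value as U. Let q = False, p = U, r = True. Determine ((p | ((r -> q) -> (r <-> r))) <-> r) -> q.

r -> q = True -> False = False
r <-> r = True <-> True = True
(r -> q) -> (r <-> r) = False -> True = True
p | ((r -> q) -> (r <-> r)) = U | True = True
(p | ((r -> q) -> (r <-> r))) <-> r = True <-> True = True
((p | ((r -> q) -> (r <-> r))) <-> r) -> q = True -> False = False

False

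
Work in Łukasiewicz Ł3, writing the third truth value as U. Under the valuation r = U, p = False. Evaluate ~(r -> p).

r -> p = U -> False = U  [min(1, 1−½+0)]
~(r -> p) = ~U = U

U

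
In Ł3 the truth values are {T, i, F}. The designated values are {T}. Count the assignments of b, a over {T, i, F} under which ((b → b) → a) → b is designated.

Of the 9 assignments, 6 give a value in {T}.

6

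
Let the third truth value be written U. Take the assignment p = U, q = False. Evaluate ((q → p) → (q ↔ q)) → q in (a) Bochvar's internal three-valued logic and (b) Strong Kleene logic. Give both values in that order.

In Bochvar's internal three-valued logic: q → p = False → U = U  [any arg is the third value ⇒ result is the third value]
q ↔ q = False ↔ False = True
(q → p) → (q ↔ q) = U → True = U
((q → p) → (q ↔ q)) → q = U → False = U
In Strong Kleene logic: q → p = False → U = True  [¬False ∨ U]
q ↔ q = False ↔ False = True
(q → p) → (q ↔ q) = True → True = True
((q → p) → (q ↔ q)) → q = True → False = False
They differ because Bochvar's internal three-valued logic and Strong Kleene logic treat U differently under the binary connectives.

U; False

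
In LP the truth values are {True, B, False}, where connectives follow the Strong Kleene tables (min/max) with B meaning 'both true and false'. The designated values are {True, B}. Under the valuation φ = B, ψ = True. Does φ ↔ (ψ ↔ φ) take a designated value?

ψ ↔ φ = True ↔ B = B
φ ↔ (ψ ↔ φ) = B ↔ B = B
B ∈ {True, B}.

Yes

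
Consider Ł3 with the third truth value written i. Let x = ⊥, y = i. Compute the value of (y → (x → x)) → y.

x → x = ⊥ → ⊥ = ⊤
y → (x → x) = i → ⊤ = ⊤  [min(1, 1−½+1)]
(y → (x → x)) → y = ⊤ → i = i

i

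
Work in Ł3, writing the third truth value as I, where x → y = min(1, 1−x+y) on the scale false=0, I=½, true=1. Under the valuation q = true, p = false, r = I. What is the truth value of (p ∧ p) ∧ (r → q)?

false

p ∧ p = false ∧ false = false
r → q = I → true = true  [min(1, 1−½+1)]
(p ∧ p) ∧ (r → q) = false ∧ true = false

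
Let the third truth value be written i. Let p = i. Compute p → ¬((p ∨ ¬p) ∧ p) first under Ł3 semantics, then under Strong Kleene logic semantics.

1; i

In Ł3: ¬p = ¬i = i
p ∨ ¬p = i ∨ i = i
(p ∨ ¬p) ∧ p = i ∧ i = i
¬((p ∨ ¬p) ∧ p) = ¬i = i
p → ¬((p ∨ ¬p) ∧ p) = i → i = 1  [min(1, 1−½+½)]
In Strong Kleene logic: ¬p = ¬i = i
p ∨ ¬p = i ∨ i = i
(p ∨ ¬p) ∧ p = i ∧ i = i
¬((p ∨ ¬p) ∧ p) = ¬i = i
p → ¬((p ∨ ¬p) ∧ p) = i → i = i
They differ because Ł3 and Strong Kleene logic treat i differently under implication.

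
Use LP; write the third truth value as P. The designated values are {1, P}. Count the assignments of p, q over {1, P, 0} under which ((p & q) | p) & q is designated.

4

Designated under: (p=1, q=1); (p=1, q=P); (p=P, q=1); (p=P, q=P).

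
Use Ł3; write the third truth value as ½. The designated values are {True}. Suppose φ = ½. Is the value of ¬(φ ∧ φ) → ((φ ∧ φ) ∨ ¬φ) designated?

φ ∧ φ = ½ ∧ ½ = ½
¬(φ ∧ φ) = ¬½ = ½
φ ∧ φ = ½ ∧ ½ = ½
¬φ = ¬½ = ½
(φ ∧ φ) ∨ ¬φ = ½ ∨ ½ = ½
¬(φ ∧ φ) → ((φ ∧ φ) ∨ ¬φ) = ½ → ½ = True  [min(1, 1−½+½)]
True ∈ {True}.

Yes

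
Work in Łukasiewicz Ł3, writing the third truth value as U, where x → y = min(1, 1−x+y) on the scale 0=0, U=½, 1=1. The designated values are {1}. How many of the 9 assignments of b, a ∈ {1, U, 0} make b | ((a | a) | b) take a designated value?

Of the 9 assignments, 5 give a value in {1}.

5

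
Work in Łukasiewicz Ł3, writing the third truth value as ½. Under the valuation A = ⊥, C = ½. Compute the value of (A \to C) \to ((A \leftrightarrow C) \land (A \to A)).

½

A \to C = ⊥ \to ½ = ⊤  [min(1, 1−0+½)]
A \leftrightarrow C = ⊥ \leftrightarrow ½ = ½
A \to A = ⊥ \to ⊥ = ⊤
(A \leftrightarrow C) \land (A \to A) = ½ \land ⊤ = ½
(A \to C) \to ((A \leftrightarrow C) \land (A \to A)) = ⊤ \to ½ = ½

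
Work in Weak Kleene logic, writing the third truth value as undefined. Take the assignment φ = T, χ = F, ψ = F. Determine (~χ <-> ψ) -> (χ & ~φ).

~χ = ~F = T
~χ <-> ψ = T <-> F = F
~φ = ~T = F
χ & ~φ = F & F = F
(~χ <-> ψ) -> (χ & ~φ) = F -> F = T

T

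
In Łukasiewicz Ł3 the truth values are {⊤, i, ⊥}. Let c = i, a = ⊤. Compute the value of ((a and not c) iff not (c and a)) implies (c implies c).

⊤

not c = not i = i
a and not c = ⊤ and i = i
c and a = i and ⊤ = i
not (c and a) = not i = i
(a and not c) iff not (c and a) = i iff i = ⊤
c implies c = i implies i = ⊤
((a and not c) iff not (c and a)) implies (c implies c) = ⊤ implies ⊤ = ⊤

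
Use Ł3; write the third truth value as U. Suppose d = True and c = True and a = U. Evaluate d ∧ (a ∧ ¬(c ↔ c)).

False

c ↔ c = True ↔ True = True
¬(c ↔ c) = ¬True = False
a ∧ ¬(c ↔ c) = U ∧ False = False
d ∧ (a ∧ ¬(c ↔ c)) = True ∧ False = False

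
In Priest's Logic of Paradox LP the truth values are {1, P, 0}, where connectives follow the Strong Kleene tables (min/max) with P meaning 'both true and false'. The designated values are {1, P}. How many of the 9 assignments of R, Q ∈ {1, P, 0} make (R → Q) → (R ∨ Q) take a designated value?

8

Of the 9 assignments, 8 give a value in {1, P}.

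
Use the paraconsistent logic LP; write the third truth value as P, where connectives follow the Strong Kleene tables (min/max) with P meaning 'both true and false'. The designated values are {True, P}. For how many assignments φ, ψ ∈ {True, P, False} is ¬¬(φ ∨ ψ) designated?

8

Of the 9 assignments, 8 give a value in {True, P}.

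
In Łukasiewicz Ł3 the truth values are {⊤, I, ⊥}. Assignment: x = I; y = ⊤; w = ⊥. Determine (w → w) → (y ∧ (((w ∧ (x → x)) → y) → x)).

I

w → w = ⊥ → ⊥ = ⊤
x → x = I → I = ⊤  [min(1, 1−½+½)]
w ∧ (x → x) = ⊥ ∧ ⊤ = ⊥
(w ∧ (x → x)) → y = ⊥ → ⊤ = ⊤
((w ∧ (x → x)) → y) → x = ⊤ → I = I
y ∧ (((w ∧ (x → x)) → y) → x) = ⊤ ∧ I = I
(w → w) → (y ∧ (((w ∧ (x → x)) → y) → x)) = ⊤ → I = I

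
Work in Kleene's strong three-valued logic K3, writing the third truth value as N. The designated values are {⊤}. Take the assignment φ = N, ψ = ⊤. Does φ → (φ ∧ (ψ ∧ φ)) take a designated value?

No

ψ ∧ φ = ⊤ ∧ N = N
φ ∧ (ψ ∧ φ) = N ∧ N = N
φ → (φ ∧ (ψ ∧ φ)) = N → N = N  [¬N ∨ N]
N ∉ {⊤}.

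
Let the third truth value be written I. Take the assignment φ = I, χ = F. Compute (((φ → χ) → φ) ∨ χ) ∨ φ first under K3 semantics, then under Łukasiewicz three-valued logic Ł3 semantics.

In K3: φ → χ = I → F = I  [¬I ∨ F]
(φ → χ) → φ = I → I = I
((φ → χ) → φ) ∨ χ = I ∨ F = I
(((φ → χ) → φ) ∨ χ) ∨ φ = I ∨ I = I
In Łukasiewicz three-valued logic Ł3: φ → χ = I → F = I  [min(1, 1−½+0)]
(φ → χ) → φ = I → I = T
((φ → χ) → φ) ∨ χ = T ∨ F = T
(((φ → χ) → φ) ∨ χ) ∨ φ = T ∨ I = T
They differ because K3 and Łukasiewicz three-valued logic Ł3 treat I differently under implication.

I; T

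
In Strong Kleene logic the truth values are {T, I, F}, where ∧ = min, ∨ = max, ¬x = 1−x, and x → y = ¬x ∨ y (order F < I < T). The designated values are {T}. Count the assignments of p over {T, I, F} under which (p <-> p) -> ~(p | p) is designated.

p=T: F ·
p=I: I ·
p=F: T ✓

1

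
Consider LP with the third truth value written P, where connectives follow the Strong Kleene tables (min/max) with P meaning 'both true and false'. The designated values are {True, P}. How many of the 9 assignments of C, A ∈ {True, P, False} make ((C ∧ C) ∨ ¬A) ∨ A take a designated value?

Of the 9 assignments, 9 give a value in {True, P}.

9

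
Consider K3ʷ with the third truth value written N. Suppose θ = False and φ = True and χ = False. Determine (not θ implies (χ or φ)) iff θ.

not θ = not False = True
χ or φ = False or True = True
not θ implies (χ or φ) = True implies True = True
(not θ implies (χ or φ)) iff θ = True iff False = False

False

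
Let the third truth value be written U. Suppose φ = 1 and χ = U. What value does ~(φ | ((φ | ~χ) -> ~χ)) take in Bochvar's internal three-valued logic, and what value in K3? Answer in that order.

In Bochvar's internal three-valued logic: ~χ = ~U = U
φ | ~χ = 1 | U = U
~χ = ~U = U
(φ | ~χ) -> ~χ = U -> U = U
φ | ((φ | ~χ) -> ~χ) = 1 | U = U
~(φ | ((φ | ~χ) -> ~χ)) = ~U = U
In K3: ~χ = ~U = U
φ | ~χ = 1 | U = 1
~χ = ~U = U
(φ | ~χ) -> ~χ = 1 -> U = U  [~1 | U]
φ | ((φ | ~χ) -> ~χ) = 1 | U = 1
~(φ | ((φ | ~χ) -> ~χ)) = ~1 = 0
They differ because Bochvar's internal three-valued logic and K3 treat U differently under the binary connectives.

U; 0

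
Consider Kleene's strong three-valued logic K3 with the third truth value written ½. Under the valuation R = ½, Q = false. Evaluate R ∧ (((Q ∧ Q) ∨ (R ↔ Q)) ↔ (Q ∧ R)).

½

Q ∧ Q = false ∧ false = false
R ↔ Q = ½ ↔ false = ½
(Q ∧ Q) ∨ (R ↔ Q) = false ∨ ½ = ½
Q ∧ R = false ∧ ½ = false
((Q ∧ Q) ∨ (R ↔ Q)) ↔ (Q ∧ R) = ½ ↔ false = ½
R ∧ (((Q ∧ Q) ∨ (R ↔ Q)) ↔ (Q ∧ R)) = ½ ∧ ½ = ½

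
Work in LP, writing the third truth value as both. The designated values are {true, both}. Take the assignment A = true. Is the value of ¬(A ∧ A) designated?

A ∧ A = true ∧ true = true
¬(A ∧ A) = ¬true = false
false ∉ {true, both}.

No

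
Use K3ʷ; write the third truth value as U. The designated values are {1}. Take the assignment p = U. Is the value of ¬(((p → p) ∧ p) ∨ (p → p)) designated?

No

p → p = U → U = U  [any arg is the third value ⇒ result is the third value]
(p → p) ∧ p = U ∧ U = U
p → p = U → U = U
((p → p) ∧ p) ∨ (p → p) = U ∨ U = U
¬(((p → p) ∧ p) ∨ (p → p)) = ¬U = U
U ∉ {1}.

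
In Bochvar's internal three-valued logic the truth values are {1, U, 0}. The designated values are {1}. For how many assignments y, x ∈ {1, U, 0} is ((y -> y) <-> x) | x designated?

2

Designated under: (y=1, x=1); (y=0, x=1).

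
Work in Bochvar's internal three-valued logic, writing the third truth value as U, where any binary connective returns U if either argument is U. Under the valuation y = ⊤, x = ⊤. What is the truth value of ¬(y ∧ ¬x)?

⊤

¬x = ¬⊤ = ⊥
y ∧ ¬x = ⊤ ∧ ⊥ = ⊥
¬(y ∧ ¬x) = ¬⊥ = ⊤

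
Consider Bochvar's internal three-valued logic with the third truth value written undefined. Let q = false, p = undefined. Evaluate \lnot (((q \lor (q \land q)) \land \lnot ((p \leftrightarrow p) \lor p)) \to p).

undefined

q \land q = false \land false = false
q \lor (q \land q) = false \lor false = false
p \leftrightarrow p = undefined \leftrightarrow undefined = undefined
(p \leftrightarrow p) \lor p = undefined \lor undefined = undefined
\lnot ((p \leftrightarrow p) \lor p) = \lnot undefined = undefined
(q \lor (q \land q)) \land \lnot ((p \leftrightarrow p) \lor p) = false \land undefined = undefined
((q \lor (q \land q)) \land \lnot ((p \leftrightarrow p) \lor p)) \to p = undefined \to undefined = undefined
\lnot (((q \lor (q \land q)) \land \lnot ((p \leftrightarrow p) \lor p)) \to p) = \lnot undefined = undefined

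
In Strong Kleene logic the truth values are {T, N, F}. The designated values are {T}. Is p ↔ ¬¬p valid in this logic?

Countermodel: p=N gives N, which is not designated.

No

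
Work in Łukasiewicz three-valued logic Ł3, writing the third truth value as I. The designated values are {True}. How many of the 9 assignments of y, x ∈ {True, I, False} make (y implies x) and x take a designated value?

Designated under: (y=True, x=True); (y=I, x=True); (y=False, x=True).

3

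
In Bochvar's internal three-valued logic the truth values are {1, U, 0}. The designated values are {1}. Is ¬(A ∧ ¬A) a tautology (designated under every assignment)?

No

Countermodel: A=U gives U, which is not designated.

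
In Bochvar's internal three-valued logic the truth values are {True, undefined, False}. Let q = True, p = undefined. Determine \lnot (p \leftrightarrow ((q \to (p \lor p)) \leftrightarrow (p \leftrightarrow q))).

undefined

p \lor p = undefined \lor undefined = undefined
q \to (p \lor p) = True \to undefined = undefined  [any arg is the third value ⇒ result is the third value]
p \leftrightarrow q = undefined \leftrightarrow True = undefined
(q \to (p \lor p)) \leftrightarrow (p \leftrightarrow q) = undefined \leftrightarrow undefined = undefined
p \leftrightarrow ((q \to (p \lor p)) \leftrightarrow (p \leftrightarrow q)) = undefined \leftrightarrow undefined = undefined
\lnot (p \leftrightarrow ((q \to (p \lor p)) \leftrightarrow (p \leftrightarrow q))) = \lnot undefined = undefined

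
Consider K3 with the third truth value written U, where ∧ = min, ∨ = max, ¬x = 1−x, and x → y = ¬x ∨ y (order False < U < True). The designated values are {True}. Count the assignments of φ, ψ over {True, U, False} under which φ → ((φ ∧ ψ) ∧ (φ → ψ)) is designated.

4

Designated under: (φ=True, ψ=True); (φ=False, ψ=True); (φ=False, ψ=U); (φ=False, ψ=False).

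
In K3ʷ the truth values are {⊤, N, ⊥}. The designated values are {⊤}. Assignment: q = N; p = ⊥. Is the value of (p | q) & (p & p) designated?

p | q = ⊥ | N = N
p & p = ⊥ & ⊥ = ⊥
(p | q) & (p & p) = N & ⊥ = N
N ∉ {⊤}.

No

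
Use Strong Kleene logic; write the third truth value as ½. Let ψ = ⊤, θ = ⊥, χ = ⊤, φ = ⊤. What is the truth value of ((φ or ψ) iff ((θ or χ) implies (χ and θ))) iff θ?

⊤

φ or ψ = ⊤ or ⊤ = ⊤
θ or χ = ⊥ or ⊤ = ⊤
χ and θ = ⊤ and ⊥ = ⊥
(θ or χ) implies (χ and θ) = ⊤ implies ⊥ = ⊥
(φ or ψ) iff ((θ or χ) implies (χ and θ)) = ⊤ iff ⊥ = ⊥
((φ or ψ) iff ((θ or χ) implies (χ and θ))) iff θ = ⊥ iff ⊥ = ⊤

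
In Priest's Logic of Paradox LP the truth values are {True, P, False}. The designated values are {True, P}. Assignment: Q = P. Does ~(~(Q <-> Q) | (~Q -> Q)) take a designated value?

Yes

Q <-> Q = P <-> P = P
~(Q <-> Q) = ~P = P
~Q = ~P = P
~Q -> Q = P -> P = P  [~P | P]
~(Q <-> Q) | (~Q -> Q) = P | P = P
~(~(Q <-> Q) | (~Q -> Q)) = ~P = P
P ∈ {True, P}.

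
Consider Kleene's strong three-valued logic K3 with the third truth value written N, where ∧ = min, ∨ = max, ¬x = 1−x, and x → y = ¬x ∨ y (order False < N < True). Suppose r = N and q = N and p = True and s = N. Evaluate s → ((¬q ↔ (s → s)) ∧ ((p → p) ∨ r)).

¬q = ¬N = N
s → s = N → N = N
¬q ↔ (s → s) = N ↔ N = N
p → p = True → True = True
(p → p) ∨ r = True ∨ N = True
(¬q ↔ (s → s)) ∧ ((p → p) ∨ r) = N ∧ True = N
s → ((¬q ↔ (s → s)) ∧ ((p → p) ∨ r)) = N → N = N

N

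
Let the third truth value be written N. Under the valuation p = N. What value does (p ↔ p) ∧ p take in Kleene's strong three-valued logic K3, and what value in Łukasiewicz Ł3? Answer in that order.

In Kleene's strong three-valued logic K3: p ↔ p = N ↔ N = N
(p ↔ p) ∧ p = N ∧ N = N
In Łukasiewicz Ł3: p ↔ p = N ↔ N = T  [1 − |½−½|]
(p ↔ p) ∧ p = T ∧ N = N

N; N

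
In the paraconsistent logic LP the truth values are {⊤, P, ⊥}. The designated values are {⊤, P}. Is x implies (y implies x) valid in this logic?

Every assignment of x, y over {⊤, P, ⊥} gives a value in {⊤, P}.
In particular, with x=P, y=P: x implies (y implies x) = P.

Yes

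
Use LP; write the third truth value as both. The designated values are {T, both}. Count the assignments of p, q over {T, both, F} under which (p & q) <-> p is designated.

Of the 9 assignments, 8 give a value in {T, both}.

8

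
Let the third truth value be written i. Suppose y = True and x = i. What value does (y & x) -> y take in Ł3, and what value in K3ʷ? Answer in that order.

True; i

In Ł3: y & x = True & i = i
(y & x) -> y = i -> True = True  [min(1, 1−½+1)]
In K3ʷ: y & x = True & i = i
(y & x) -> y = i -> True = i  [any arg is the third value ⇒ result is the third value]
They differ because Ł3 and K3ʷ treat i differently under the binary connectives.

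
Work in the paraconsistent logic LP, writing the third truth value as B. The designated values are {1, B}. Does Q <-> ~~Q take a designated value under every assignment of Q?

Yes

Every assignment of Q over {1, B, 0} gives a value in {1, B}.
In particular, with Q=B: Q <-> ~~Q = B.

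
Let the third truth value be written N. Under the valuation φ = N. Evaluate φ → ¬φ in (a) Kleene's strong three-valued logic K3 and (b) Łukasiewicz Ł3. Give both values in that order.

In Kleene's strong three-valued logic K3: ¬φ = ¬N = N
φ → ¬φ = N → N = N  [¬N ∨ N]
In Łukasiewicz Ł3: ¬φ = ¬N = N
φ → ¬φ = N → N = 1  [min(1, 1−½+½)]
They differ because Kleene's strong three-valued logic K3 and Łukasiewicz Ł3 treat N differently under implication.

N; 1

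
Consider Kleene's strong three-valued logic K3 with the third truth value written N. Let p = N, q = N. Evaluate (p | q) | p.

N

p | q = N | N = N
(p | q) | p = N | N = N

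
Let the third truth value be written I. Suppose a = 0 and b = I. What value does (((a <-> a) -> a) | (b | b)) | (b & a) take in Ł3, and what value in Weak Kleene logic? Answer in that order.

In Ł3: a <-> a = 0 <-> 0 = 1
(a <-> a) -> a = 1 -> 0 = 0
b | b = I | I = I
((a <-> a) -> a) | (b | b) = 0 | I = I
b & a = I & 0 = 0
(((a <-> a) -> a) | (b | b)) | (b & a) = I | 0 = I
In Weak Kleene logic: a <-> a = 0 <-> 0 = 1
(a <-> a) -> a = 1 -> 0 = 0
b | b = I | I = I
((a <-> a) -> a) | (b | b) = 0 | I = I
b & a = I & 0 = I
(((a <-> a) -> a) | (b | b)) | (b & a) = I | I = I

I; I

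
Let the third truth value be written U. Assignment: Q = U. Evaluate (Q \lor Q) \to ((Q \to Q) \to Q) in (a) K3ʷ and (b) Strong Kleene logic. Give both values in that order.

In K3ʷ: Q \lor Q = U \lor U = U
Q \to Q = U \to U = U  [any arg is the third value ⇒ result is the third value]
(Q \to Q) \to Q = U \to U = U
(Q \lor Q) \to ((Q \to Q) \to Q) = U \to U = U
In Strong Kleene logic: Q \lor Q = U \lor U = U
Q \to Q = U \to U = U
(Q \to Q) \to Q = U \to U = U
(Q \lor Q) \to ((Q \to Q) \to Q) = U \to U = U

U; U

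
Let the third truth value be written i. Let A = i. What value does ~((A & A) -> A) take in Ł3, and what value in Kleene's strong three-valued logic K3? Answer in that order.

false; i

In Ł3: A & A = i & i = i
(A & A) -> A = i -> i = true  [min(1, 1−½+½)]
~((A & A) -> A) = ~true = false
In Kleene's strong three-valued logic K3: A & A = i & i = i
(A & A) -> A = i -> i = i
~((A & A) -> A) = ~i = i
They differ because Ł3 and Kleene's strong three-valued logic K3 treat i differently under implication.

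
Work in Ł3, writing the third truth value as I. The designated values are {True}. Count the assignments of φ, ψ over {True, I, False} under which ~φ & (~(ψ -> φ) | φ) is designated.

Designated under: (φ=False, ψ=True).

1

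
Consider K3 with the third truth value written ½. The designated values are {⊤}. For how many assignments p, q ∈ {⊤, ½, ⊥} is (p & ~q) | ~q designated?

Designated under: (p=⊤, q=⊥); (p=½, q=⊥); (p=⊥, q=⊥).

3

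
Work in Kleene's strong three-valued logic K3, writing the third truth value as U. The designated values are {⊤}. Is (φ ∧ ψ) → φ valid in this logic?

No

Countermodel: φ=U, ψ=⊤ gives U, which is not designated.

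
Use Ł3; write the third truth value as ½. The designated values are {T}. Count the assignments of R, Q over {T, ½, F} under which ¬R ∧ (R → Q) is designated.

3

Designated under: (R=F, Q=T); (R=F, Q=½); (R=F, Q=F).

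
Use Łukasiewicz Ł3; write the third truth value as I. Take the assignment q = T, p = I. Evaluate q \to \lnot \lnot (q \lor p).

T

q \lor p = T \lor I = T
\lnot (q \lor p) = \lnot T = F
\lnot \lnot (q \lor p) = \lnot F = T
q \to \lnot \lnot (q \lor p) = T \to T = T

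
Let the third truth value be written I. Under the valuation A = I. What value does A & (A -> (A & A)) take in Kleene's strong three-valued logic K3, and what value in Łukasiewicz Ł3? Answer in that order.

I; I

In Kleene's strong three-valued logic K3: A & A = I & I = I
A -> (A & A) = I -> I = I
A & (A -> (A & A)) = I & I = I
In Łukasiewicz Ł3: A & A = I & I = I
A -> (A & A) = I -> I = T  [min(1, 1−½+½)]
A & (A -> (A & A)) = I & T = I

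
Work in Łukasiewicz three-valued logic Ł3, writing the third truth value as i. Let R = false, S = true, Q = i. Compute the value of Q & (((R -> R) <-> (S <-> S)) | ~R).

R -> R = false -> false = true
S <-> S = true <-> true = true
(R -> R) <-> (S <-> S) = true <-> true = true
~R = ~false = true
((R -> R) <-> (S <-> S)) | ~R = true | true = true
Q & (((R -> R) <-> (S <-> S)) | ~R) = i & true = i

i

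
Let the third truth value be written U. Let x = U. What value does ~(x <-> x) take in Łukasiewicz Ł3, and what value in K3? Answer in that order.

⊥; U

In Łukasiewicz Ł3: x <-> x = U <-> U = ⊤  [1 − |½−½|]
~(x <-> x) = ~⊤ = ⊥
In K3: x <-> x = U <-> U = U
~(x <-> x) = ~U = U
They differ because Łukasiewicz Ł3 and K3 treat U differently under implication.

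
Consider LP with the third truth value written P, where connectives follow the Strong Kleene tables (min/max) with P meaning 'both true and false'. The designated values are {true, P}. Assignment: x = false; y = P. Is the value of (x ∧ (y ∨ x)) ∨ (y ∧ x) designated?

No

y ∨ x = P ∨ false = P
x ∧ (y ∨ x) = false ∧ P = false
y ∧ x = P ∧ false = false
(x ∧ (y ∨ x)) ∨ (y ∧ x) = false ∨ false = false
false ∉ {true, P}.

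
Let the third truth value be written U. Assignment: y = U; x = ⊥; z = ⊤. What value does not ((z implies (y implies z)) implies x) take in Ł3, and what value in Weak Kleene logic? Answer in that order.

In Ł3: y implies z = U implies ⊤ = ⊤  [min(1, 1−½+1)]
z implies (y implies z) = ⊤ implies ⊤ = ⊤
(z implies (y implies z)) implies x = ⊤ implies ⊥ = ⊥
not ((z implies (y implies z)) implies x) = not ⊥ = ⊤
In Weak Kleene logic: y implies z = U implies ⊤ = U
z implies (y implies z) = ⊤ implies U = U
(z implies (y implies z)) implies x = U implies ⊥ = U
not ((z implies (y implies z)) implies x) = not U = U
They differ because Ł3 and Weak Kleene logic treat U differently under the binary connectives.

⊤; U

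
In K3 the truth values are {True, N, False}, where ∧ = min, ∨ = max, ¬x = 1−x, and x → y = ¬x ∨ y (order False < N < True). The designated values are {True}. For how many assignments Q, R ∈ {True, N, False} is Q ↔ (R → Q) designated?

Designated under: (Q=True, R=True); (Q=True, R=N); (Q=True, R=False); (Q=False, R=True).

4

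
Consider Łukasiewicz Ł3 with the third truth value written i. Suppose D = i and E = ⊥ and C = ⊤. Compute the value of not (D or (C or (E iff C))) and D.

⊥

E iff C = ⊥ iff ⊤ = ⊥
C or (E iff C) = ⊤ or ⊥ = ⊤
D or (C or (E iff C)) = i or ⊤ = ⊤
not (D or (C or (E iff C))) = not ⊤ = ⊥
not (D or (C or (E iff C))) and D = ⊥ and i = ⊥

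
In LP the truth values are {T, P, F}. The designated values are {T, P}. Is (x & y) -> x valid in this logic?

Every assignment of x, y over {T, P, F} gives a value in {T, P}.
In particular, with x=P, y=P: (x & y) -> x = P.

Yes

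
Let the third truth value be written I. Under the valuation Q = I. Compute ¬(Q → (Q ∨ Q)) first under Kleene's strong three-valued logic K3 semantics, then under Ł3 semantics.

I; ⊥

In Kleene's strong three-valued logic K3: Q ∨ Q = I ∨ I = I
Q → (Q ∨ Q) = I → I = I  [¬I ∨ I]
¬(Q → (Q ∨ Q)) = ¬I = I
In Ł3: Q ∨ Q = I ∨ I = I
Q → (Q ∨ Q) = I → I = ⊤  [min(1, 1−½+½)]
¬(Q → (Q ∨ Q)) = ¬⊤ = ⊥
They differ because Kleene's strong three-valued logic K3 and Ł3 treat I differently under implication.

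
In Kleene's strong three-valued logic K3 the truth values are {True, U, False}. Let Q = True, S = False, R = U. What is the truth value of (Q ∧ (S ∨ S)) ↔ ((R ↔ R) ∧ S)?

S ∨ S = False ∨ False = False
Q ∧ (S ∨ S) = True ∧ False = False
R ↔ R = U ↔ U = U
(R ↔ R) ∧ S = U ∧ False = False
(Q ∧ (S ∨ S)) ↔ ((R ↔ R) ∧ S) = False ↔ False = True

True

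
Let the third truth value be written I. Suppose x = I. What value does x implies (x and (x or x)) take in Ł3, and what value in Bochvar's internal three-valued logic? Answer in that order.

In Ł3: x or x = I or I = I
x and (x or x) = I and I = I
x implies (x and (x or x)) = I implies I = T  [min(1, 1−½+½)]
In Bochvar's internal three-valued logic: x or x = I or I = I
x and (x or x) = I and I = I
x implies (x and (x or x)) = I implies I = I
They differ because Ł3 and Bochvar's internal three-valued logic treat I differently under the binary connectives.

T; I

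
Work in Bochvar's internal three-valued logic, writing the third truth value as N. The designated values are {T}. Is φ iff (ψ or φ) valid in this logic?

No

Countermodel: φ=T, ψ=N gives N, which is not designated.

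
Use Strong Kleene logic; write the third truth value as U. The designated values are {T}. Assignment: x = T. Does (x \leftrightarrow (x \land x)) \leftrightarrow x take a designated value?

Yes

x \land x = T \land T = T
x \leftrightarrow (x \land x) = T \leftrightarrow T = T
(x \leftrightarrow (x \land x)) \leftrightarrow x = T \leftrightarrow T = T
T ∈ {T}.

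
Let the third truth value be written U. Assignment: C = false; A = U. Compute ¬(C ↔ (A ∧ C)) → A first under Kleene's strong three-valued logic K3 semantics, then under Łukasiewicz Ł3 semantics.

In Kleene's strong three-valued logic K3: A ∧ C = U ∧ false = false
C ↔ (A ∧ C) = false ↔ false = true
¬(C ↔ (A ∧ C)) = ¬true = false
¬(C ↔ (A ∧ C)) → A = false → U = true
In Łukasiewicz Ł3: A ∧ C = U ∧ false = false
C ↔ (A ∧ C) = false ↔ false = true
¬(C ↔ (A ∧ C)) = ¬true = false
¬(C ↔ (A ∧ C)) → A = false → U = true  [min(1, 1−0+½)]

true; true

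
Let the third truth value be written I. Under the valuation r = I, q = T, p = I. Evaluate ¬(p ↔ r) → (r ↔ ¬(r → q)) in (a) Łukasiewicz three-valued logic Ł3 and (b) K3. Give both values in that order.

T; I

In Łukasiewicz three-valued logic Ł3: p ↔ r = I ↔ I = T  [1 − |½−½|]
¬(p ↔ r) = ¬T = F
r → q = I → T = T
¬(r → q) = ¬T = F
r ↔ ¬(r → q) = I ↔ F = I
¬(p ↔ r) → (r ↔ ¬(r → q)) = F → I = T
In K3: p ↔ r = I ↔ I = I
¬(p ↔ r) = ¬I = I
r → q = I → T = T
¬(r → q) = ¬T = F
r ↔ ¬(r → q) = I ↔ F = I
¬(p ↔ r) → (r ↔ ¬(r → q)) = I → I = I
They differ because Łukasiewicz three-valued logic Ł3 and K3 treat I differently under implication.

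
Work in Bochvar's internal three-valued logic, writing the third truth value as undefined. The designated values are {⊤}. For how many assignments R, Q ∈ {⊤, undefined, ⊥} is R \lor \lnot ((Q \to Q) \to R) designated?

Designated under: (R=⊤, Q=⊤); (R=⊤, Q=⊥); (R=⊥, Q=⊤); (R=⊥, Q=⊥).

4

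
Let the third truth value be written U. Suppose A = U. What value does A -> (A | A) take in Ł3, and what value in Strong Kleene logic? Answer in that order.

⊤; U

In Ł3: A | A = U | U = U
A -> (A | A) = U -> U = ⊤  [min(1, 1−½+½)]
In Strong Kleene logic: A | A = U | U = U
A -> (A | A) = U -> U = U  [~U | U]
They differ because Ł3 and Strong Kleene logic treat U differently under implication.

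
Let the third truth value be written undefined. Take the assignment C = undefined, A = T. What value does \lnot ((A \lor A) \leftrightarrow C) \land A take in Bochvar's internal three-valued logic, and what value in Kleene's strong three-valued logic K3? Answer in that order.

In Bochvar's internal three-valued logic: A \lor A = T \lor T = T
(A \lor A) \leftrightarrow C = T \leftrightarrow undefined = undefined
\lnot ((A \lor A) \leftrightarrow C) = \lnot undefined = undefined
\lnot ((A \lor A) \leftrightarrow C) \land A = undefined \land T = undefined
In Kleene's strong three-valued logic K3: A \lor A = T \lor T = T
(A \lor A) \leftrightarrow C = T \leftrightarrow undefined = undefined
\lnot ((A \lor A) \leftrightarrow C) = \lnot undefined = undefined
\lnot ((A \lor A) \leftrightarrow C) \land A = undefined \land T = undefined

undefined; undefined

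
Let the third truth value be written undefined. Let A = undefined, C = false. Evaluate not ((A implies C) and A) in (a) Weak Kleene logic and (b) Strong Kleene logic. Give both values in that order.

undefined; undefined

In Weak Kleene logic: A implies C = undefined implies false = undefined  [any arg is the third value ⇒ result is the third value]
(A implies C) and A = undefined and undefined = undefined
not ((A implies C) and A) = not undefined = undefined
In Strong Kleene logic: A implies C = undefined implies false = undefined  [not undefined or false]
(A implies C) and A = undefined and undefined = undefined
not ((A implies C) and A) = not undefined = undefined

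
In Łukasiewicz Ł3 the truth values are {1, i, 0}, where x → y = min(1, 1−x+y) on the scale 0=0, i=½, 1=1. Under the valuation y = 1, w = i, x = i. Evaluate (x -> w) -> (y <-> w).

x -> w = i -> i = 1  [min(1, 1−½+½)]
y <-> w = 1 <-> i = i
(x -> w) -> (y <-> w) = 1 -> i = i

i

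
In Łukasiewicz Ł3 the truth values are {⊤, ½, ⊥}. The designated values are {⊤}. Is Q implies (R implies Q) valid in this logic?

Every assignment of Q, R over {⊤, ½, ⊥} gives a value in {⊤}.
In particular, with Q=½, R=½: Q implies (R implies Q) = ⊤.

Yes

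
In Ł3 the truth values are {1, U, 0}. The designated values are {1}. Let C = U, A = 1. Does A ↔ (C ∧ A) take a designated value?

C ∧ A = U ∧ 1 = U
A ↔ (C ∧ A) = 1 ↔ U = U
U ∉ {1}.

No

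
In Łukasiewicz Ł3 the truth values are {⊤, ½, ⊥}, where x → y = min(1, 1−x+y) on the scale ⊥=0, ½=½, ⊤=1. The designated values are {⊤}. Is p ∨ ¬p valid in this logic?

Countermodel: p=½ gives ½, which is not designated.

No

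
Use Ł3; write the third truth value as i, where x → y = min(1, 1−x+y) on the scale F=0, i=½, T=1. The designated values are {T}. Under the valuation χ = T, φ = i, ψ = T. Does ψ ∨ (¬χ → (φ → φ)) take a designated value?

¬χ = ¬T = F
φ → φ = i → i = T  [min(1, 1−½+½)]
¬χ → (φ → φ) = F → T = T
ψ ∨ (¬χ → (φ → φ)) = T ∨ T = T
T ∈ {T}.

Yes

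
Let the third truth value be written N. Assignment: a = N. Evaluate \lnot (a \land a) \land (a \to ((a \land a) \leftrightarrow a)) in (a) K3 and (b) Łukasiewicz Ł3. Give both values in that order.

In K3: a \land a = N \land N = N
\lnot (a \land a) = \lnot N = N
a \land a = N \land N = N
(a \land a) \leftrightarrow a = N \leftrightarrow N = N
a \to ((a \land a) \leftrightarrow a) = N \to N = N  [\lnot N \lor N]
\lnot (a \land a) \land (a \to ((a \land a) \leftrightarrow a)) = N \land N = N
In Łukasiewicz Ł3: a \land a = N \land N = N
\lnot (a \land a) = \lnot N = N
a \land a = N \land N = N
(a \land a) \leftrightarrow a = N \leftrightarrow N = 1  [1 − |½−½|]
a \to ((a \land a) \leftrightarrow a) = N \to 1 = 1
\lnot (a \land a) \land (a \to ((a \land a) \leftrightarrow a)) = N \land 1 = N

N; N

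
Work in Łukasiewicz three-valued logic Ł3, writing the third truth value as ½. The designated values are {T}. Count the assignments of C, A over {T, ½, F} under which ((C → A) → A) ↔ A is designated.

Of the 9 assignments, 6 give a value in {T}.

6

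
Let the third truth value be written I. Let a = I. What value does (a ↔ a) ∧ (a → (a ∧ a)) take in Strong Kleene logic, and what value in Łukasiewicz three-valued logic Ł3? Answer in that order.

I; ⊤

In Strong Kleene logic: a ↔ a = I ↔ I = I
a ∧ a = I ∧ I = I
a → (a ∧ a) = I → I = I  [¬I ∨ I]
(a ↔ a) ∧ (a → (a ∧ a)) = I ∧ I = I
In Łukasiewicz three-valued logic Ł3: a ↔ a = I ↔ I = ⊤  [1 − |½−½|]
a ∧ a = I ∧ I = I
a → (a ∧ a) = I → I = ⊤
(a ↔ a) ∧ (a → (a ∧ a)) = ⊤ ∧ ⊤ = ⊤
They differ because Strong Kleene logic and Łukasiewicz three-valued logic Ł3 treat I differently under implication.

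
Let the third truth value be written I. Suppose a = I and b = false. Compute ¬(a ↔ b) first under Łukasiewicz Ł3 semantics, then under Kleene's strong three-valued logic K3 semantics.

In Łukasiewicz Ł3: a ↔ b = I ↔ false = I  [1 − |½−0|]
¬(a ↔ b) = ¬I = I
In Kleene's strong three-valued logic K3: a ↔ b = I ↔ false = I
¬(a ↔ b) = ¬I = I

I; I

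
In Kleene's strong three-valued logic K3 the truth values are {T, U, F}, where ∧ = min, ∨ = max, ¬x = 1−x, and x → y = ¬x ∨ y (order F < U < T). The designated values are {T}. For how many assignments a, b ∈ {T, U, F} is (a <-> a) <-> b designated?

2

Designated under: (a=T, b=T); (a=F, b=T).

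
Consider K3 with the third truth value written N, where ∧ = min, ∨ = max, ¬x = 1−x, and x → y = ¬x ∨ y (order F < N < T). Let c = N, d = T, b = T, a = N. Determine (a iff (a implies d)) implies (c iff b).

N

a implies d = N implies T = T  [not N or T]
a iff (a implies d) = N iff T = N
c iff b = N iff T = N
(a iff (a implies d)) implies (c iff b) = N implies N = N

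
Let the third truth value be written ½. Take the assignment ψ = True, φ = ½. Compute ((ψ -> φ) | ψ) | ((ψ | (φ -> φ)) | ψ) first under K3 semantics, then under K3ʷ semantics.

In K3: ψ -> φ = True -> ½ = ½  [~True | ½]
(ψ -> φ) | ψ = ½ | True = True
φ -> φ = ½ -> ½ = ½
ψ | (φ -> φ) = True | ½ = True
(ψ | (φ -> φ)) | ψ = True | True = True
((ψ -> φ) | ψ) | ((ψ | (φ -> φ)) | ψ) = True | True = True
In K3ʷ: ψ -> φ = True -> ½ = ½  [any arg is the third value ⇒ result is the third value]
(ψ -> φ) | ψ = ½ | True = ½
φ -> φ = ½ -> ½ = ½
ψ | (φ -> φ) = True | ½ = ½
(ψ | (φ -> φ)) | ψ = ½ | True = ½
((ψ -> φ) | ψ) | ((ψ | (φ -> φ)) | ψ) = ½ | ½ = ½
They differ because K3 and K3ʷ treat ½ differently under the binary connectives.

True; ½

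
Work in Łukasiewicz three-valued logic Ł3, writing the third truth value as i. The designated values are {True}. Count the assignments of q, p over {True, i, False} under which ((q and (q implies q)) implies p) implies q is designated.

4

Designated under: (q=True, p=True); (q=True, p=i); (q=True, p=False); (q=i, p=False).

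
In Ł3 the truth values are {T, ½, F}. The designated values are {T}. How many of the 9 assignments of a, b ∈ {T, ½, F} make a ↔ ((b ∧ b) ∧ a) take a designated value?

Of the 9 assignments, 6 give a value in {T}.

6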